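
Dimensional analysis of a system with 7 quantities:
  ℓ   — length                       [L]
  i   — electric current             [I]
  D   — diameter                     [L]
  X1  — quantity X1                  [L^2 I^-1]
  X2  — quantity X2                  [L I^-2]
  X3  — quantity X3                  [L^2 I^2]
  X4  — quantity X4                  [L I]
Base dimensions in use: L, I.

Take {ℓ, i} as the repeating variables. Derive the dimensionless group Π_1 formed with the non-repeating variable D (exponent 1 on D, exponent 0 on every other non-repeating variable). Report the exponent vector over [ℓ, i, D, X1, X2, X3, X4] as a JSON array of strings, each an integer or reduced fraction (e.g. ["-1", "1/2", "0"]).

["-1", "0", "1", "0", "0", "0", "0"]

Write exponents as rows L,I / cols ℓ,i,D,X1,X2,X3,X4:
  L: [ 1  0  1  2  1  2  1]
  I: [ 0  1  0 -1 -2  2  1]
Echelon form has 2 nonzero rows (pivots: ℓ,i)
Pivot set = {ℓ,i}, free = {D,X1,X2,X3,X4}
RREF:
  r0: [   1    0    1    2    1    2    1]
  r1: [   0    1    0   -1   -2    2    1]
Fix exponent of D at 1, X1 at 0, X2 at 0, X3 at 0, X4 at 0; solve each RREF row for its pivot's exponent:
  r0: exp(ℓ) + (1)·1 = 0 ⇒ exp(ℓ) = -1
  r1: exp(i) + (0)·1 = 0 ⇒ exp(i) = 0
Π_1 = ℓ^-1 · D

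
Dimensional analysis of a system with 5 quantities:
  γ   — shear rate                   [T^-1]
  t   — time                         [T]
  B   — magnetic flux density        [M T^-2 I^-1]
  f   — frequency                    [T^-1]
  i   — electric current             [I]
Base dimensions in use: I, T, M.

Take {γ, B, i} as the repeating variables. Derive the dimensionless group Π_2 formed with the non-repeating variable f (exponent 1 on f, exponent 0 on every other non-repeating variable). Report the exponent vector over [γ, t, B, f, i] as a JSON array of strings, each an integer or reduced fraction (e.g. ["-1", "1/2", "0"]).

["-1", "0", "0", "1", "0"]

Dimensional matrix (I×T×M by γ×t×B×f×i):
  I: [ 0  0 -1  0  1]
  T: [-1  1 -2 -1  0]
  M: [ 0  0  1  0  0]
RREF → pivots at {γ,B,i} ⇒ r = 3
Pivot set = {γ,B,i}, free = {t,f}
RREF:
  r0: [   1   -1    0    1    0]
  r1: [   0    0    1    0    0]
  r2: [   0    0    0    0    1]
Fix exponent of f at 1, t at 0; solve each RREF row for its pivot's exponent:
  r0: exp(γ) + (1)·1 = 0 ⇒ exp(γ) = -1
  r1: exp(B) + (0)·1 = 0 ⇒ exp(B) = 0
  r2: exp(i) + (0)·1 = 0 ⇒ exp(i) = 0
Π_2 = γ^-1 · f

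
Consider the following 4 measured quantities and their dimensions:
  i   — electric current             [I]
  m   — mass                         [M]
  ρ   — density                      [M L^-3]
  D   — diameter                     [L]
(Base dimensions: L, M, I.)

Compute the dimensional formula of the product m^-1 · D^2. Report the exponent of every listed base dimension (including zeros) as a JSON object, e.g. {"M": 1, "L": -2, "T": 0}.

{"L": 2, "M": -1, "I": 0}

Dimensional matrix (L×M×I by i×m×ρ×D):
  L: [ 0  0 -3  1]
  M: [ 0  1  1  0]
  I: [ 1  0  0  0]
  [L]: (-1)·0+(2)·1 = 2
  [M]: (-1)·1+(2)·0 = -1
  [I]: (-1)·0+(2)·0 = 0
⇒ L^2 M^-1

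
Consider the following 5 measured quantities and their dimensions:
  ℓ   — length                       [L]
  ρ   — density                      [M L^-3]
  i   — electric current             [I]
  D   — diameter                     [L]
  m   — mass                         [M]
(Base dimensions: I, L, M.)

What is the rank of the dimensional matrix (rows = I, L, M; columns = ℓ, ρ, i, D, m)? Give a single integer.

3

Dimensional matrix (I×L×M by ℓ×ρ×i×D×m):
  I: [ 0  0  1  0  0]
  L: [ 1 -3  0  1  0]
  M: [ 0  1  0  0  1]
RREF → pivots at {ℓ,ρ,i} ⇒ r = 3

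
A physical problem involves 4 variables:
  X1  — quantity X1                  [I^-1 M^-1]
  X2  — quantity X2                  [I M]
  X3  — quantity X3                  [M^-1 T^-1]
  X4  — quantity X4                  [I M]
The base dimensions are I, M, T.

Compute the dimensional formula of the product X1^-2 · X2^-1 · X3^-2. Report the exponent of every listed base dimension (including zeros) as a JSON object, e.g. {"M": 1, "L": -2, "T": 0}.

Write exponents as rows I,M,T / cols X1,X2,X3,X4:
  I: [-1  1  0  1]
  M: [-1  1 -1  1]
  T: [ 0  0 -1  0]
  [I]: (-2)·-1+(-1)·1+(-2)·0 = 1
  [M]: (-2)·-1+(-1)·1+(-2)·-1 = 3
  [T]: (-2)·0+(-1)·0+(-2)·-1 = 2
⇒ I M^3 T^2

{"I": 1, "M": 3, "T": 2}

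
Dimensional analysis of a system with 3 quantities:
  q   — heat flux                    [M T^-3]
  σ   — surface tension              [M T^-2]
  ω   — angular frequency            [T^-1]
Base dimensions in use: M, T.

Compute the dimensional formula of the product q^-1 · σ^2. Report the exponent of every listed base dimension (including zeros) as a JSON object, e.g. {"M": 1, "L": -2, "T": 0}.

Write exponents as rows M,T / cols q,σ,ω:
  M: [ 1  1  0]
  T: [-3 -2 -1]
  [M]: (-1)·1+(2)·1 = 1
  [T]: (-1)·-3+(2)·-2 = -1
⇒ M T^-1

{"M": 1, "T": -1}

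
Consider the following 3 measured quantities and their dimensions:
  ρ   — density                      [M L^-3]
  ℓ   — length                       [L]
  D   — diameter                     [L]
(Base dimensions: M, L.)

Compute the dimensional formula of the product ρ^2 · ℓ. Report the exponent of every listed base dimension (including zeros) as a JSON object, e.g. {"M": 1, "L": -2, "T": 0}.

Dimensional matrix (M×L by ρ×ℓ×D):
  M: [ 1  0  0]
  L: [-3  1  1]
  [M]: (2)·1+(1)·0 = 2
  [L]: (2)·-3+(1)·1 = -5
⇒ M^2 L^-5

{"M": 2, "L": -5}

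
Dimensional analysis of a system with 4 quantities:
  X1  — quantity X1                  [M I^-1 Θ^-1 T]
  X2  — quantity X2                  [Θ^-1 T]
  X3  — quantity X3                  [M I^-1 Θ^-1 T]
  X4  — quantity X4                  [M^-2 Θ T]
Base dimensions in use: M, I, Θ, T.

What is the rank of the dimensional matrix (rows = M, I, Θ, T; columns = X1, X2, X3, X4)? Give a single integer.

3

Write exponents as rows M,I,Θ,T / cols X1,X2,X3,X4:
  M: [ 1  0  1 -2]
  I: [-1  0 -1  0]
  Θ: [-1 -1 -1  1]
  T: [ 1  1  1  1]
RREF → pivots at {X1,X2,X4} ⇒ r = 3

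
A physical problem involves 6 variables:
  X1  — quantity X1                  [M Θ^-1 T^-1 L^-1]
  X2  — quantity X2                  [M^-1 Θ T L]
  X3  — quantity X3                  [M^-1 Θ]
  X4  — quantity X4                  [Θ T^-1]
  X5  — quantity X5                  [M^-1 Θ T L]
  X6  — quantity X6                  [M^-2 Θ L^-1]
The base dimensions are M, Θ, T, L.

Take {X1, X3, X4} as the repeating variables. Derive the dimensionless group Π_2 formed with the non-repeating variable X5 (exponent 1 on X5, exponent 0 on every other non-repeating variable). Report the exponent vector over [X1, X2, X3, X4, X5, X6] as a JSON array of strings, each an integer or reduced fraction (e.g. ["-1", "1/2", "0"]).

Exponent matrix [M,Θ,T,L] × [X1,X2,X3,X4,X5,X6]:
  M: [ 1 -1 -1  0 -1 -2]
  Θ: [-1  1  1  1  1  1]
  T: [-1  1  0 -1  1  0]
  L: [-1  1  0  0  1 -1]
RREF → pivots at {X1,X3,X4} ⇒ r = 3
Repeat: X1,X3,X4; free: X2,X5,X6
RREF:
  r0: [   1   -1    0    0   -1    1]
  r1: [   0    0    1    0    0    3]
  r2: [   0    0    0    1    0   -1]
  r3: [   0    0    0    0    0    0]
Fix exponent of X5 at 1, X2 at 0, X6 at 0; solve each RREF row for its pivot's exponent:
  r0: exp(X1) + (-1)·1 = 0 ⇒ exp(X1) = 1
  r1: exp(X3) + (0)·1 = 0 ⇒ exp(X3) = 0
  r2: exp(X4) + (0)·1 = 0 ⇒ exp(X4) = 0
Π_2 = X1 · X5

["1", "0", "0", "0", "1", "0"]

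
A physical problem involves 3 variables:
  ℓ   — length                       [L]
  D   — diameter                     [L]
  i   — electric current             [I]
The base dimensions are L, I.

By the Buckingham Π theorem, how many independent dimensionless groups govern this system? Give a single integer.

1

Dimensional matrix (L×I by ℓ×D×i):
  L: [ 1  1  0]
  I: [ 0  0  1]
RREF → pivots at {ℓ,i} ⇒ r = 2
n=3, r=2 ⇒ 1 dimensionless group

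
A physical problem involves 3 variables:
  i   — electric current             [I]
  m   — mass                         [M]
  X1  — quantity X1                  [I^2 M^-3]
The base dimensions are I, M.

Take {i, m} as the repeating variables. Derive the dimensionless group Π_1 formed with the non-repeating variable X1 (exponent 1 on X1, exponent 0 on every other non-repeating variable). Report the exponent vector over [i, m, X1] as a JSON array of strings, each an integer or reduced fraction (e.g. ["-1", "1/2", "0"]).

["-2", "3", "1"]

Write exponents as rows I,M / cols i,m,X1:
  I: [ 1  0  2]
  M: [ 0  1 -3]
Echelon form has 2 nonzero rows (pivots: i,m)
Pivot set = {i,m}, free = {X1}
RREF:
  r0: [   1    0    2]
  r1: [   0    1   -3]
Fix exponent of X1 at 1; solve each RREF row for its pivot's exponent:
  r0: exp(i) + (2)·1 = 0 ⇒ exp(i) = -2
  r1: exp(m) + (-3)·1 = 0 ⇒ exp(m) = 3
Π_1 = i^-2 · m^3 · X1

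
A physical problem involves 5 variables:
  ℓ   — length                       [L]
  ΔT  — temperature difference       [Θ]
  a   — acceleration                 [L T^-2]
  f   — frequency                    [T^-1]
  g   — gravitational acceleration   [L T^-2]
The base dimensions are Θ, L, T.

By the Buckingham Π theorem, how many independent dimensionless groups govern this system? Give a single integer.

Exponent matrix [Θ,L,T] × [ℓ,ΔT,a,f,g]:
  Θ: [ 0  1  0  0  0]
  L: [ 1  0  1  0  1]
  T: [ 0  0 -2 -1 -2]
Echelon form has 3 nonzero rows (pivots: ℓ,ΔT,a)
5 vars − rank 3 = 2 Π groups

2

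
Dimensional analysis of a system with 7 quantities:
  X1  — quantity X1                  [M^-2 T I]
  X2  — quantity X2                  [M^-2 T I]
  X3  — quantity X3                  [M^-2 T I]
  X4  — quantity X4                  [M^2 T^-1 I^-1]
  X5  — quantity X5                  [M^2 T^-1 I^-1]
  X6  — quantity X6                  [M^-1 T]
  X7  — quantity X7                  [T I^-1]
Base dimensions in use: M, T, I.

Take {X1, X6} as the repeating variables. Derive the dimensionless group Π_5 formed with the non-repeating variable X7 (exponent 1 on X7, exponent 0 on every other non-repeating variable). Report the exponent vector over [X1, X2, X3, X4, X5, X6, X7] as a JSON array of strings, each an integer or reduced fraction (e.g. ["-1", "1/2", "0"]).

["1", "0", "0", "0", "0", "-2", "1"]

Dimensional matrix (M×T×I by X1×X2×X3×X4×X5×X6×X7):
  M: [-2 -2 -2  2  2 -1  0]
  T: [ 1  1  1 -1 -1  1  1]
  I: [ 1  1  1 -1 -1  0 -1]
Row reduction gives pivot columns X1,X6; rank = 2
Repeat: X1,X6; free: X2,X3,X4,X5,X7
RREF:
  r0: [   1    1    1   -1   -1    0   -1]
  r1: [   0    0    0    0    0    1    2]
  r2: [   0    0    0    0    0    0    0]
Fix exponent of X7 at 1, X2 at 0, X3 at 0, X4 at 0, X5 at 0; solve each RREF row for its pivot's exponent:
  r0: exp(X1) + (-1)·1 = 0 ⇒ exp(X1) = 1
  r1: exp(X6) + (2)·1 = 0 ⇒ exp(X6) = -2
Π_5 = X1 · X6^-2 · X7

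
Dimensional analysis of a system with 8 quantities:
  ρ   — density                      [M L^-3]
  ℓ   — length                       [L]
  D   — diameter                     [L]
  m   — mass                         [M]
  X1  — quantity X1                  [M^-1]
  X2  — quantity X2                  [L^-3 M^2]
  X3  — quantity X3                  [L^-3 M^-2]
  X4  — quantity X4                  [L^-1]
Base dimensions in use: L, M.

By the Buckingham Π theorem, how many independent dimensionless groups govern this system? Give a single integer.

6

Exponent matrix [L,M] × [ρ,ℓ,D,m,X1,X2,X3,X4]:
  L: [-3  1  1  0  0 -3 -3 -1]
  M: [ 1  0  0  1 -1  2 -2  0]
RREF → pivots at {ρ,ℓ} ⇒ r = 2
8 vars − rank 2 = 6 Π groups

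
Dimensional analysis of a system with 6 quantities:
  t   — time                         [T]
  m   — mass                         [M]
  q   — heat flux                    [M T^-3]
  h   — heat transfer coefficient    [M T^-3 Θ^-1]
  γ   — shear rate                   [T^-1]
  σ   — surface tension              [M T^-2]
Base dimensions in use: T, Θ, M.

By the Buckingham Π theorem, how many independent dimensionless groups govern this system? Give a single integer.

Write exponents as rows T,Θ,M / cols t,m,q,h,γ,σ:
  T: [ 1  0 -3 -3 -1 -2]
  Θ: [ 0  0  0 -1  0  0]
  M: [ 0  1  1  1  0  1]
Row reduction gives pivot columns t,m,h; rank = 3
n=6, r=3 ⇒ 3 dimensionless groups

3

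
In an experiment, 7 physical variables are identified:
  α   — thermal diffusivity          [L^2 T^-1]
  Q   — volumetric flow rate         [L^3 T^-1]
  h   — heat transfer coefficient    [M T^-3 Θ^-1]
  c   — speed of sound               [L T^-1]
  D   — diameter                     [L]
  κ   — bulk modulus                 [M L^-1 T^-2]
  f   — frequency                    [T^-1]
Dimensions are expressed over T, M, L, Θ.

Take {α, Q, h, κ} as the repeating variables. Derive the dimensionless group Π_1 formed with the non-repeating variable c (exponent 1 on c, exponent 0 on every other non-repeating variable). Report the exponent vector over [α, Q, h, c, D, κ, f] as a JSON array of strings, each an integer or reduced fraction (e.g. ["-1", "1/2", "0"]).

Dimensional matrix (T×M×L×Θ by α×Q×h×c×D×κ×f):
  T: [-1 -1 -3 -1  0 -2 -1]
  M: [ 0  0  1  0  0  1  0]
  L: [ 2  3  0  1  1 -1  0]
  Θ: [ 0  0 -1  0  0  0  0]
Row reduction gives pivot columns α,Q,h,κ; rank = 4
Pivot set = {α,Q,h,κ}, free = {c,D,f}
RREF:
  r0: [   1    0    0    2   -1    0    3]
  r1: [   0    1    0   -1    1    0   -2]
  r2: [   0    0    1    0    0    0    0]
  r3: [   0    0    0    0    0    1    0]
Fix exponent of c at 1, D at 0, f at 0; solve each RREF row for its pivot's exponent:
  r0: exp(α) + (2)·1 = 0 ⇒ exp(α) = -2
  r1: exp(Q) + (-1)·1 = 0 ⇒ exp(Q) = 1
  r2: exp(h) + (0)·1 = 0 ⇒ exp(h) = 0
  r3: exp(κ) + (0)·1 = 0 ⇒ exp(κ) = 0
Π_1 = α^-2 · Q · c

["-2", "1", "0", "1", "0", "0", "0"]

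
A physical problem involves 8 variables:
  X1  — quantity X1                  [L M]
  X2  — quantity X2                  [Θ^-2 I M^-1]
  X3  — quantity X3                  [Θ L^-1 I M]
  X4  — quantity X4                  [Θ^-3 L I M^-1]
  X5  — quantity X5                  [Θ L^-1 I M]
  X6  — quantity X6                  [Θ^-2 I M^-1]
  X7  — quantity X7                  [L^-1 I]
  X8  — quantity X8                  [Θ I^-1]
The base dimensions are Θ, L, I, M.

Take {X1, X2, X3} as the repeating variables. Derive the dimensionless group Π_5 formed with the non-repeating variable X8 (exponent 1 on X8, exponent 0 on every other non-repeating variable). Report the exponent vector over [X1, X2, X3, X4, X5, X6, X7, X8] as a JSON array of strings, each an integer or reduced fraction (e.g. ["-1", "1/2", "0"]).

Exponent matrix [Θ,L,I,M] × [X1,X2,X3,X4,X5,X6,X7,X8]:
  Θ: [ 0 -2  1 -3  1 -2  0  1]
  L: [ 1  0 -1  1 -1  0 -1  0]
  I: [ 0  1  1  1  1  1  1 -1]
  M: [ 1 -1  1 -1  1 -1  0  0]
Echelon form has 3 nonzero rows (pivots: X1,X2,X3)
Pivot set = {X1,X2,X3}, free = {X4,X5,X6,X7,X8}
RREF:
  r0: [   1    0    0  2/3    0    0 -1/3 -1/3]
  r1: [   0    1    0  4/3    0    1  1/3 -2/3]
  r2: [   0    0    1 -1/3    1    0  2/3 -1/3]
  r3: [   0    0    0    0    0    0    0    0]
Fix exponent of X8 at 1, X4 at 0, X5 at 0, X6 at 0, X7 at 0; solve each RREF row for its pivot's exponent:
  r0: exp(X1) + (-1/3)·1 = 0 ⇒ exp(X1) = 1/3
  r1: exp(X2) + (-2/3)·1 = 0 ⇒ exp(X2) = 2/3
  r2: exp(X3) + (-1/3)·1 = 0 ⇒ exp(X3) = 1/3
Π_5 = X1^(1/3) · X2^(2/3) · X3^(1/3) · X8

["1/3", "2/3", "1/3", "0", "0", "0", "0", "1"]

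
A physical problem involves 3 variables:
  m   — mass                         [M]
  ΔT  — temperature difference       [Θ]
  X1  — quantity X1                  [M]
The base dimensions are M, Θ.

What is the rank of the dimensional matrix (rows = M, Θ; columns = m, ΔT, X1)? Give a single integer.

Dimensional matrix (M×Θ by m×ΔT×X1):
  M: [ 1  0  1]
  Θ: [ 0  1  0]
RREF → pivots at {m,ΔT} ⇒ r = 2

2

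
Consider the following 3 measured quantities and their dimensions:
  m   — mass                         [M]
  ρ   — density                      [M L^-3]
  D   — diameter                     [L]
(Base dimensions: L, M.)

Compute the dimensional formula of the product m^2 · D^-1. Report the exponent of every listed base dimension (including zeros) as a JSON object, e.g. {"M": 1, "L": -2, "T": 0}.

{"L": -1, "M": 2}

Exponent matrix [L,M] × [m,ρ,D]:
  L: [ 0 -3  1]
  M: [ 1  1  0]
  [L]: (2)·0+(-1)·1 = -1
  [M]: (2)·1+(-1)·0 = 2
⇒ L^-1 M^2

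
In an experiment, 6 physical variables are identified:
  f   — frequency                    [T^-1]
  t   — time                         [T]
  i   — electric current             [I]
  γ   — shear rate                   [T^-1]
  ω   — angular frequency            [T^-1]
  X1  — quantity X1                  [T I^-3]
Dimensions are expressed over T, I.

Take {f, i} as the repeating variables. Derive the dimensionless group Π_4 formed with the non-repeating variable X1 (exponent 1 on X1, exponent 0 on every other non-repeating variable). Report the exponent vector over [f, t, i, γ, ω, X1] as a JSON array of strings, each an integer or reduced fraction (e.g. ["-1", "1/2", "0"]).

["1", "0", "3", "0", "0", "1"]

Exponent matrix [T,I] × [f,t,i,γ,ω,X1]:
  T: [-1  1  0 -1 -1  1]
  I: [ 0  0  1  0  0 -3]
RREF → pivots at {f,i} ⇒ r = 2
Pivot set = {f,i}, free = {t,γ,ω,X1}
RREF:
  r0: [   1   -1    0    1    1   -1]
  r1: [   0    0    1    0    0   -3]
Fix exponent of X1 at 1, t at 0, γ at 0, ω at 0; solve each RREF row for its pivot's exponent:
  r0: exp(f) + (-1)·1 = 0 ⇒ exp(f) = 1
  r1: exp(i) + (-3)·1 = 0 ⇒ exp(i) = 3
Π_4 = f · i^3 · X1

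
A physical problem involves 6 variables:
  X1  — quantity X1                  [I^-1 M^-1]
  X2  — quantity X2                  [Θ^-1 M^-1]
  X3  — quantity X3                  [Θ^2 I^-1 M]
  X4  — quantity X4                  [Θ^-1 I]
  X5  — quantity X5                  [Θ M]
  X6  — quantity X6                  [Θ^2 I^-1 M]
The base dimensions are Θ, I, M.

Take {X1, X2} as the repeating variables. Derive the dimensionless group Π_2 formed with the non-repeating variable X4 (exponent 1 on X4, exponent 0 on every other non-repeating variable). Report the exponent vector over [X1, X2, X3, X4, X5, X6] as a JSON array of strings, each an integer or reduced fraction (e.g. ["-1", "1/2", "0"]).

Exponent matrix [Θ,I,M] × [X1,X2,X3,X4,X5,X6]:
  Θ: [ 0 -1  2 -1  1  2]
  I: [-1  0 -1  1  0 -1]
  M: [-1 -1  1  0  1  1]
Echelon form has 2 nonzero rows (pivots: X1,X2)
Pivot set = {X1,X2}, free = {X3,X4,X5,X6}
RREF:
  r0: [   1    0    1   -1    0    1]
  r1: [   0    1   -2    1   -1   -2]
  r2: [   0    0    0    0    0    0]
Fix exponent of X4 at 1, X3 at 0, X5 at 0, X6 at 0; solve each RREF row for its pivot's exponent:
  r0: exp(X1) + (-1)·1 = 0 ⇒ exp(X1) = 1
  r1: exp(X2) + (1)·1 = 0 ⇒ exp(X2) = -1
Π_2 = X1 · X2^-1 · X4

["1", "-1", "0", "1", "0", "0"]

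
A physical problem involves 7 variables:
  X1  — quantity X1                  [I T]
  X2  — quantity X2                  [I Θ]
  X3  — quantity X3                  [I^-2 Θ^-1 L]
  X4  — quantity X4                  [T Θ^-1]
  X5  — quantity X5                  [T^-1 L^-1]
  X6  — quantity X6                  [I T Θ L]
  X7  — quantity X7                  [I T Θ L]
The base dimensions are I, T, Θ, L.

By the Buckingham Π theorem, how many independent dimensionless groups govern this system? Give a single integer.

Dimensional matrix (I×T×Θ×L by X1×X2×X3×X4×X5×X6×X7):
  I: [ 1  1 -2  0  0  1  1]
  T: [ 1  0  0  1 -1  1  1]
  Θ: [ 0  1 -1 -1  0  1  1]
  L: [ 0  0  1  0 -1  1  1]
Echelon form has 3 nonzero rows (pivots: X1,X2,X3)
7 vars − rank 3 = 4 Π groups

4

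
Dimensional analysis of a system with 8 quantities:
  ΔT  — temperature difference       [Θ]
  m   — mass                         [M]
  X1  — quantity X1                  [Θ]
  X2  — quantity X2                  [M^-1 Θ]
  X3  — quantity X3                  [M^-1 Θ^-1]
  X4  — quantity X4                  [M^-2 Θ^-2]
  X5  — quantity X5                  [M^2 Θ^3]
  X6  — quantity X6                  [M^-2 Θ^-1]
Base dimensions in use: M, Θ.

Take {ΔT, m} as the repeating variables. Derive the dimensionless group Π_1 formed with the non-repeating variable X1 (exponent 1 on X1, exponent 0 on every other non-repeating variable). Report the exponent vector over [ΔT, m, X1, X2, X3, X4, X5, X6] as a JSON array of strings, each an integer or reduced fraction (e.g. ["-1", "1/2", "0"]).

["-1", "0", "1", "0", "0", "0", "0", "0"]

Exponent matrix [M,Θ] × [ΔT,m,X1,X2,X3,X4,X5,X6]:
  M: [ 0  1  0 -1 -1 -2  2 -2]
  Θ: [ 1  0  1  1 -1 -2  3 -1]
Row reduction gives pivot columns ΔT,m; rank = 2
Pivot set = {ΔT,m}, free = {X1,X2,X3,X4,X5,X6}
RREF:
  r0: [   1    0    1    1   -1   -2    3   -1]
  r1: [   0    1    0   -1   -1   -2    2   -2]
Fix exponent of X1 at 1, X2 at 0, X3 at 0, X4 at 0, X5 at 0, X6 at 0; solve each RREF row for its pivot's exponent:
  r0: exp(ΔT) + (1)·1 = 0 ⇒ exp(ΔT) = -1
  r1: exp(m) + (0)·1 = 0 ⇒ exp(m) = 0
Π_1 = ΔT^-1 · X1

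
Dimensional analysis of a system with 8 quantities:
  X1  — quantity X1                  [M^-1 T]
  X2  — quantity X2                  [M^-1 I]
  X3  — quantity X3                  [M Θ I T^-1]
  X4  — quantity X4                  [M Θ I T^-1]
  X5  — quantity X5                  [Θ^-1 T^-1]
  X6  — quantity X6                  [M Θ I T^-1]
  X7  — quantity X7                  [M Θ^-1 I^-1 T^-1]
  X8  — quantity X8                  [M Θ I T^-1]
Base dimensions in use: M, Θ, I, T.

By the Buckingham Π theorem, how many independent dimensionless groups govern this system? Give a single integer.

5

Exponent matrix [M,Θ,I,T] × [X1,X2,X3,X4,X5,X6,X7,X8]:
  M: [-1 -1  1  1  0  1  1  1]
  Θ: [ 0  0  1  1 -1  1 -1  1]
  I: [ 0  1  1  1  0  1 -1  1]
  T: [ 1  0 -1 -1 -1 -1 -1 -1]
Row reduction gives pivot columns X1,X2,X3; rank = 3
8 vars − rank 3 = 5 Π groups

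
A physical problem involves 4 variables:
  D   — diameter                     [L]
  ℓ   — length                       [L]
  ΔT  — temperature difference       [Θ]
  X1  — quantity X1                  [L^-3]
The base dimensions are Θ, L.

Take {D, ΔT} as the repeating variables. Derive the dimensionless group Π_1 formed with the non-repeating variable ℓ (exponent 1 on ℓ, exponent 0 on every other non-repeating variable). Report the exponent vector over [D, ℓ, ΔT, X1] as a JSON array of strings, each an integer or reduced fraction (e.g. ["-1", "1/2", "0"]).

Dimensional matrix (Θ×L by D×ℓ×ΔT×X1):
  Θ: [ 0  0  1  0]
  L: [ 1  1  0 -3]
Echelon form has 2 nonzero rows (pivots: D,ΔT)
Pivot set = {D,ΔT}, free = {ℓ,X1}
RREF:
  r0: [   1    1    0   -3]
  r1: [   0    0    1    0]
Fix exponent of ℓ at 1, X1 at 0; solve each RREF row for its pivot's exponent:
  r0: exp(D) + (1)·1 = 0 ⇒ exp(D) = -1
  r1: exp(ΔT) + (0)·1 = 0 ⇒ exp(ΔT) = 0
Π_1 = D^-1 · ℓ

["-1", "1", "0", "0"]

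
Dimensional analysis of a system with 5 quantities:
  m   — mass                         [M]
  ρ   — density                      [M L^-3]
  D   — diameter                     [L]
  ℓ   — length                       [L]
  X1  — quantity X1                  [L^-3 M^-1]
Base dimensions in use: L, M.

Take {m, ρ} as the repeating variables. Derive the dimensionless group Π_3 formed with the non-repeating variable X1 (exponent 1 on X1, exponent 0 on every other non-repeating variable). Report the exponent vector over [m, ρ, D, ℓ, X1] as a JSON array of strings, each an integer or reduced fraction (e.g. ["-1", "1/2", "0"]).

Exponent matrix [L,M] × [m,ρ,D,ℓ,X1]:
  L: [ 0 -3  1  1 -3]
  M: [ 1  1  0  0 -1]
Echelon form has 2 nonzero rows (pivots: m,ρ)
Repeat: m,ρ; free: D,ℓ,X1
RREF:
  r0: [   1    0  1/3  1/3   -2]
  r1: [   0    1 -1/3 -1/3    1]
Fix exponent of X1 at 1, D at 0, ℓ at 0; solve each RREF row for its pivot's exponent:
  r0: exp(m) + (-2)·1 = 0 ⇒ exp(m) = 2
  r1: exp(ρ) + (1)·1 = 0 ⇒ exp(ρ) = -1
Π_3 = m^2 · ρ^-1 · X1

["2", "-1", "0", "0", "1"]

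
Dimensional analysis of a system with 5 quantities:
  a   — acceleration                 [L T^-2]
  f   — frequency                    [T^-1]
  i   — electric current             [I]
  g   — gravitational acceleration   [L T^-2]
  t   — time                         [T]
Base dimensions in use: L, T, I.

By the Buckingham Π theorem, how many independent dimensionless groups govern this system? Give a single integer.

Write exponents as rows L,T,I / cols a,f,i,g,t:
  L: [ 1  0  0  1  0]
  T: [-2 -1  0 -2  1]
  I: [ 0  0  1  0  0]
Row reduction gives pivot columns a,f,i; rank = 3
5 vars − rank 3 = 2 Π groups

2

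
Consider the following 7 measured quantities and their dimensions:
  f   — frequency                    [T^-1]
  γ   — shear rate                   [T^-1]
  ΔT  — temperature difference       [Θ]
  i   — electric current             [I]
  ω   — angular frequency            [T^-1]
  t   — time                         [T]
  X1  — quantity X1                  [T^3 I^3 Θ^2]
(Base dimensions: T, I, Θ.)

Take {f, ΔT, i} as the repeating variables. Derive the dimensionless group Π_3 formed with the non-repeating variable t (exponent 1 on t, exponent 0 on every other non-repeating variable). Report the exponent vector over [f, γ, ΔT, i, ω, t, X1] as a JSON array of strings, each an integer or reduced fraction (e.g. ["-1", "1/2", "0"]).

["1", "0", "0", "0", "0", "1", "0"]

Write exponents as rows T,I,Θ / cols f,γ,ΔT,i,ω,t,X1:
  T: [-1 -1  0  0 -1  1  3]
  I: [ 0  0  0  1  0  0  3]
  Θ: [ 0  0  1  0  0  0  2]
Row reduction gives pivot columns f,ΔT,i; rank = 3
Pivot set = {f,ΔT,i}, free = {γ,ω,t,X1}
RREF:
  r0: [   1    1    0    0    1   -1   -3]
  r1: [   0    0    1    0    0    0    2]
  r2: [   0    0    0    1    0    0    3]
Fix exponent of t at 1, γ at 0, ω at 0, X1 at 0; solve each RREF row for its pivot's exponent:
  r0: exp(f) + (-1)·1 = 0 ⇒ exp(f) = 1
  r1: exp(ΔT) + (0)·1 = 0 ⇒ exp(ΔT) = 0
  r2: exp(i) + (0)·1 = 0 ⇒ exp(i) = 0
Π_3 = f · t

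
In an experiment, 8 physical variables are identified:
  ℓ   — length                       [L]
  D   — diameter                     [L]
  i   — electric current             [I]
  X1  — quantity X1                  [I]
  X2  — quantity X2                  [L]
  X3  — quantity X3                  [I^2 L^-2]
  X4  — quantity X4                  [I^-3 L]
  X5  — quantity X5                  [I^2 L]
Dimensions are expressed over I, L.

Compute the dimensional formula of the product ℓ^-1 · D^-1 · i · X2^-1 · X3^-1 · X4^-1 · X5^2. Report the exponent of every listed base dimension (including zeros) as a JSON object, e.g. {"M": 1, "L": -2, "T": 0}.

Exponent matrix [I,L] × [ℓ,D,i,X1,X2,X3,X4,X5]:
  I: [ 0  0  1  1  0  2 -3  2]
  L: [ 1  1  0  0  1 -2  1  1]
  [I]: (-1)·0+(-1)·0+(1)·1+(-1)·0+(-1)·2+(-1)·-3+(2)·2 = 6
  [L]: (-1)·1+(-1)·1+(1)·0+(-1)·1+(-1)·-2+(-1)·1+(2)·1 = 0
⇒ I^6

{"I": 6, "L": 0}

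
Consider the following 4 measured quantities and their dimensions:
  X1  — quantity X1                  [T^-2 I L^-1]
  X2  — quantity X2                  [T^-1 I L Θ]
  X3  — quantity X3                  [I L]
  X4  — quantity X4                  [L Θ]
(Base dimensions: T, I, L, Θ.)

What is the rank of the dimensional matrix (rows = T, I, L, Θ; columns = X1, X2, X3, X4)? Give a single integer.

3

Write exponents as rows T,I,L,Θ / cols X1,X2,X3,X4:
  T: [-2 -1  0  0]
  I: [ 1  1  1  0]
  L: [-1  1  1  1]
  Θ: [ 0  1  0  1]
RREF → pivots at {X1,X2,X3} ⇒ r = 3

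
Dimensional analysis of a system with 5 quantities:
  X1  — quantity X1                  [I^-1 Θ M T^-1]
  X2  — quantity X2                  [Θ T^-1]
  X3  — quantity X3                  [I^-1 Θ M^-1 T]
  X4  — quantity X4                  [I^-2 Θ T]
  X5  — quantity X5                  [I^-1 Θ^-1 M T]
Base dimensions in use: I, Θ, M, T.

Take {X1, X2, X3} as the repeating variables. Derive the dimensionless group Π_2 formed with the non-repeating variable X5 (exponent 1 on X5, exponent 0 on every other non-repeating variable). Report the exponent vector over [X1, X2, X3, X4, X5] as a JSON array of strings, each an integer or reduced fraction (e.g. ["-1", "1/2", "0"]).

["-1", "2", "0", "0", "1"]

Write exponents as rows I,Θ,M,T / cols X1,X2,X3,X4,X5:
  I: [-1  0 -1 -2 -1]
  Θ: [ 1  1  1  1 -1]
  M: [ 1  0 -1  0  1]
  T: [-1 -1  1  1  1]
RREF → pivots at {X1,X2,X3} ⇒ r = 3
Repeat: X1,X2,X3; free: X4,X5
RREF:
  r0: [   1    0    0    1    1]
  r1: [   0    1    0   -1   -2]
  r2: [   0    0    1    1    0]
  r3: [   0    0    0    0    0]
Fix exponent of X5 at 1, X4 at 0; solve each RREF row for its pivot's exponent:
  r0: exp(X1) + (1)·1 = 0 ⇒ exp(X1) = -1
  r1: exp(X2) + (-2)·1 = 0 ⇒ exp(X2) = 2
  r2: exp(X3) + (0)·1 = 0 ⇒ exp(X3) = 0
Π_2 = X1^-1 · X2^2 · X5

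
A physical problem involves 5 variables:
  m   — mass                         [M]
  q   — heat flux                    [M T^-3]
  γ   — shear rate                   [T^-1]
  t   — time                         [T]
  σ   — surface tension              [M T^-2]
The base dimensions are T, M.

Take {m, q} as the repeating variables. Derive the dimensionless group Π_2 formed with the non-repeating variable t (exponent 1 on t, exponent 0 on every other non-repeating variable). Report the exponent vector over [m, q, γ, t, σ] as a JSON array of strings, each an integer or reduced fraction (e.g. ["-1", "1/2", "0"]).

Dimensional matrix (T×M by m×q×γ×t×σ):
  T: [ 0 -3 -1  1 -2]
  M: [ 1  1  0  0  1]
Row reduction gives pivot columns m,q; rank = 2
Pivot set = {m,q}, free = {γ,t,σ}
RREF:
  r0: [   1    0 -1/3  1/3  1/3]
  r1: [   0    1  1/3 -1/3  2/3]
Fix exponent of t at 1, γ at 0, σ at 0; solve each RREF row for its pivot's exponent:
  r0: exp(m) + (1/3)·1 = 0 ⇒ exp(m) = -1/3
  r1: exp(q) + (-1/3)·1 = 0 ⇒ exp(q) = 1/3
Π_2 = m^(-1/3) · q^(1/3) · t

["-1/3", "1/3", "0", "1", "0"]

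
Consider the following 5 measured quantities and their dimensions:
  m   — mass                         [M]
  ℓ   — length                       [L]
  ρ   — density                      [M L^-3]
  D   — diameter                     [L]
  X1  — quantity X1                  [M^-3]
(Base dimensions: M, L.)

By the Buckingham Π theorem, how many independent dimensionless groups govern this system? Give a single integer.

Exponent matrix [M,L] × [m,ℓ,ρ,D,X1]:
  M: [ 1  0  1  0 -3]
  L: [ 0  1 -3  1  0]
Echelon form has 2 nonzero rows (pivots: m,ℓ)
Π count = n − r = 5 − 2 = 3

3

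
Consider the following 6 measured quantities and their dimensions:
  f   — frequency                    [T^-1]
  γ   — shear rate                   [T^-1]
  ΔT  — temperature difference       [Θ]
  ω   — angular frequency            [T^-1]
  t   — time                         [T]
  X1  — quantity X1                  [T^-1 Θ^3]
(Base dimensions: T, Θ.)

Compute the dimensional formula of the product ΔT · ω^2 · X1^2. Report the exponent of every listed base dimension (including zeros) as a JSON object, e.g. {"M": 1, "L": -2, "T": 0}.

Dimensional matrix (T×Θ by f×γ×ΔT×ω×t×X1):
  T: [-1 -1  0 -1  1 -1]
  Θ: [ 0  0  1  0  0  3]
  [T]: (1)·0+(2)·-1+(2)·-1 = -4
  [Θ]: (1)·1+(2)·0+(2)·3 = 7
⇒ T^-4 Θ^7

{"T": -4, "Θ": 7}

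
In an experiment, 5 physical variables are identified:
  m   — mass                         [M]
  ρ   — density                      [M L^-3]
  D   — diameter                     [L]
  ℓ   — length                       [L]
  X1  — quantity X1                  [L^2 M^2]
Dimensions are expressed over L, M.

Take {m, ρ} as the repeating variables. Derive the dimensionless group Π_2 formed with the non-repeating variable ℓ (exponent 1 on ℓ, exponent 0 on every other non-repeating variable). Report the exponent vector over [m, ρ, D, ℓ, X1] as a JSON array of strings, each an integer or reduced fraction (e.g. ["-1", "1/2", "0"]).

Exponent matrix [L,M] × [m,ρ,D,ℓ,X1]:
  L: [ 0 -3  1  1  2]
  M: [ 1  1  0  0  2]
Row reduction gives pivot columns m,ρ; rank = 2
Repeat: m,ρ; free: D,ℓ,X1
RREF:
  r0: [   1    0  1/3  1/3  8/3]
  r1: [   0    1 -1/3 -1/3 -2/3]
Fix exponent of ℓ at 1, D at 0, X1 at 0; solve each RREF row for its pivot's exponent:
  r0: exp(m) + (1/3)·1 = 0 ⇒ exp(m) = -1/3
  r1: exp(ρ) + (-1/3)·1 = 0 ⇒ exp(ρ) = 1/3
Π_2 = m^(-1/3) · ρ^(1/3) · ℓ

["-1/3", "1/3", "0", "1", "0"]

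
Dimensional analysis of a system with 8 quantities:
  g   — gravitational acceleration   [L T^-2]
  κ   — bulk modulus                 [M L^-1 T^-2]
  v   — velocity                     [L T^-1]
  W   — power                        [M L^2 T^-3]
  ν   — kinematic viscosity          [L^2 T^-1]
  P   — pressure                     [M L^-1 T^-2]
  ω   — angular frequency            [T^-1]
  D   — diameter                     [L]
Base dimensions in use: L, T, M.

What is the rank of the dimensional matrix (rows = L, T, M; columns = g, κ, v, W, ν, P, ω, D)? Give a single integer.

3

Dimensional matrix (L×T×M by g×κ×v×W×ν×P×ω×D):
  L: [ 1 -1  1  2  2 -1  0  1]
  T: [-2 -2 -1 -3 -1 -2 -1  0]
  M: [ 0  1  0  1  0  1  0  0]
RREF → pivots at {g,κ,v} ⇒ r = 3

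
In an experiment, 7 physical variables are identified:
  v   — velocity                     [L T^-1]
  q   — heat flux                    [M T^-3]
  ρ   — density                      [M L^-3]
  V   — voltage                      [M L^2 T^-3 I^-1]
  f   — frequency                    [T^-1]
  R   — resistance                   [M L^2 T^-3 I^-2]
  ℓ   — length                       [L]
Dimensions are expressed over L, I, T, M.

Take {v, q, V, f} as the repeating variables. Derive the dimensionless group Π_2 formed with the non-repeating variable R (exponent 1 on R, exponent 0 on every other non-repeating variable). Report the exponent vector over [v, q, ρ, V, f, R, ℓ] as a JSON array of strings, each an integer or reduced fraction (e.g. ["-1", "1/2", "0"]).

Exponent matrix [L,I,T,M] × [v,q,ρ,V,f,R,ℓ]:
  L: [ 1  0 -3  2  0  2  1]
  I: [ 0  0  0 -1  0 -2  0]
  T: [-1 -3  0 -3 -1 -3  0]
  M: [ 0  1  1  1  0  1  0]
Row reduction gives pivot columns v,q,V,f; rank = 4
Repeat: v,q,V,f; free: ρ,R,ℓ
RREF:
  r0: [   1    0   -3    0    0   -2    1]
  r1: [   0    1    1    0    0   -1    0]
  r2: [   0    0    0    1    0    2    0]
  r3: [   0    0    0    0    1    2   -1]
Fix exponent of R at 1, ρ at 0, ℓ at 0; solve each RREF row for its pivot's exponent:
  r0: exp(v) + (-2)·1 = 0 ⇒ exp(v) = 2
  r1: exp(q) + (-1)·1 = 0 ⇒ exp(q) = 1
  r2: exp(V) + (2)·1 = 0 ⇒ exp(V) = -2
  r3: exp(f) + (2)·1 = 0 ⇒ exp(f) = -2
Π_2 = v^2 · q · V^-2 · f^-2 · R

["2", "1", "0", "-2", "-2", "1", "0"]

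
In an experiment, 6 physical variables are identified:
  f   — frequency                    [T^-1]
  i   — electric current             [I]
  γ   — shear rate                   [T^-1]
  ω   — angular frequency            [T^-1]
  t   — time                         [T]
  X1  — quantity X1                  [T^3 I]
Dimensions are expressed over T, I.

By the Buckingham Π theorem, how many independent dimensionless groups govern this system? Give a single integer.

4

Write exponents as rows T,I / cols f,i,γ,ω,t,X1:
  T: [-1  0 -1 -1  1  3]
  I: [ 0  1  0  0  0  1]
RREF → pivots at {f,i} ⇒ r = 2
n=6, r=2 ⇒ 4 dimensionless groups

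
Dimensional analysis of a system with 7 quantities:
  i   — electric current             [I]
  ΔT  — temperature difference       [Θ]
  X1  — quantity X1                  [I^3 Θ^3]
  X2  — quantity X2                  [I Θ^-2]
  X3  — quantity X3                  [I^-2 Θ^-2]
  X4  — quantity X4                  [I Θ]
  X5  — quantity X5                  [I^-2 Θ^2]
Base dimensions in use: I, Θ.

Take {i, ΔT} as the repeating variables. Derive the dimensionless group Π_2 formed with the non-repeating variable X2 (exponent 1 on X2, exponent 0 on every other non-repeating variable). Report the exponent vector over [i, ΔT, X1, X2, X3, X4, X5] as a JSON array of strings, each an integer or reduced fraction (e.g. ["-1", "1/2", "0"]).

Write exponents as rows I,Θ / cols i,ΔT,X1,X2,X3,X4,X5:
  I: [ 1  0  3  1 -2  1 -2]
  Θ: [ 0  1  3 -2 -2  1  2]
Echelon form has 2 nonzero rows (pivots: i,ΔT)
Pivot set = {i,ΔT}, free = {X1,X2,X3,X4,X5}
RREF:
  r0: [   1    0    3    1   -2    1   -2]
  r1: [   0    1    3   -2   -2    1    2]
Fix exponent of X2 at 1, X1 at 0, X3 at 0, X4 at 0, X5 at 0; solve each RREF row for its pivot's exponent:
  r0: exp(i) + (1)·1 = 0 ⇒ exp(i) = -1
  r1: exp(ΔT) + (-2)·1 = 0 ⇒ exp(ΔT) = 2
Π_2 = i^-1 · ΔT^2 · X2

["-1", "2", "0", "1", "0", "0", "0"]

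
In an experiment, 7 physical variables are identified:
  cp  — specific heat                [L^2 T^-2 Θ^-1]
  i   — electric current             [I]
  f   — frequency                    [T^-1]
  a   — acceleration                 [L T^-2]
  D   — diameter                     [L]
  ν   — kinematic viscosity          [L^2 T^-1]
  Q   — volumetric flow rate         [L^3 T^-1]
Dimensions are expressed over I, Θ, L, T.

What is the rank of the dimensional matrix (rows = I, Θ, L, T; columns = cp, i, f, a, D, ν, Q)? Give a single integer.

4

Write exponents as rows I,Θ,L,T / cols cp,i,f,a,D,ν,Q:
  I: [ 0  1  0  0  0  0  0]
  Θ: [-1  0  0  0  0  0  0]
  L: [ 2  0  0  1  1  2  3]
  T: [-2  0 -1 -2  0 -1 -1]
Echelon form has 4 nonzero rows (pivots: cp,i,f,a)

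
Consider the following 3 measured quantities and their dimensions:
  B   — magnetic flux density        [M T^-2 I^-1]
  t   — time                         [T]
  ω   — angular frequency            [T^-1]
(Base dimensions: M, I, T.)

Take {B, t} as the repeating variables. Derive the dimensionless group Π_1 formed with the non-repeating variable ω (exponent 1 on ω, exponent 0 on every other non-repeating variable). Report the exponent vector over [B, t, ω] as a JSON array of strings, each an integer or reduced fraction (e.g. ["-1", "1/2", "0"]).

Dimensional matrix (M×I×T by B×t×ω):
  M: [ 1  0  0]
  I: [-1  0  0]
  T: [-2  1 -1]
Echelon form has 2 nonzero rows (pivots: B,t)
Pivot set = {B,t}, free = {ω}
RREF:
  r0: [   1    0    0]
  r1: [   0    1   -1]
  r2: [   0    0    0]
Fix exponent of ω at 1; solve each RREF row for its pivot's exponent:
  r0: exp(B) + (0)·1 = 0 ⇒ exp(B) = 0
  r1: exp(t) + (-1)·1 = 0 ⇒ exp(t) = 1
Π_1 = t · ω

["0", "1", "1"]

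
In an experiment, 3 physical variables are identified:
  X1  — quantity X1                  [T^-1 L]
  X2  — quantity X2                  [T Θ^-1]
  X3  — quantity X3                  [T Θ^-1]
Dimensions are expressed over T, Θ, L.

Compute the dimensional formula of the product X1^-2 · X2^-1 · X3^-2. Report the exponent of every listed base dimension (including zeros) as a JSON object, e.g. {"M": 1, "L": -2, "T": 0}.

Exponent matrix [T,Θ,L] × [X1,X2,X3]:
  T: [-1  1  1]
  Θ: [ 0 -1 -1]
  L: [ 1  0  0]
  [T]: (-2)·-1+(-1)·1+(-2)·1 = -1
  [Θ]: (-2)·0+(-1)·-1+(-2)·-1 = 3
  [L]: (-2)·1+(-1)·0+(-2)·0 = -2
⇒ T^-1 Θ^3 L^-2

{"T": -1, "Θ": 3, "L": -2}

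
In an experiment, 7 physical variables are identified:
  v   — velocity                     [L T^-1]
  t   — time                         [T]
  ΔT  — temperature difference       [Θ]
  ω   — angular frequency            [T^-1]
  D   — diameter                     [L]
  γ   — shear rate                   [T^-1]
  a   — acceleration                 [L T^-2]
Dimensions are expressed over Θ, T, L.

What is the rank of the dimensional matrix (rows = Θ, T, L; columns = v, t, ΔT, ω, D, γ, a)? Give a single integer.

3

Exponent matrix [Θ,T,L] × [v,t,ΔT,ω,D,γ,a]:
  Θ: [ 0  0  1  0  0  0  0]
  T: [-1  1  0 -1  0 -1 -2]
  L: [ 1  0  0  0  1  0  1]
Echelon form has 3 nonzero rows (pivots: v,t,ΔT)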